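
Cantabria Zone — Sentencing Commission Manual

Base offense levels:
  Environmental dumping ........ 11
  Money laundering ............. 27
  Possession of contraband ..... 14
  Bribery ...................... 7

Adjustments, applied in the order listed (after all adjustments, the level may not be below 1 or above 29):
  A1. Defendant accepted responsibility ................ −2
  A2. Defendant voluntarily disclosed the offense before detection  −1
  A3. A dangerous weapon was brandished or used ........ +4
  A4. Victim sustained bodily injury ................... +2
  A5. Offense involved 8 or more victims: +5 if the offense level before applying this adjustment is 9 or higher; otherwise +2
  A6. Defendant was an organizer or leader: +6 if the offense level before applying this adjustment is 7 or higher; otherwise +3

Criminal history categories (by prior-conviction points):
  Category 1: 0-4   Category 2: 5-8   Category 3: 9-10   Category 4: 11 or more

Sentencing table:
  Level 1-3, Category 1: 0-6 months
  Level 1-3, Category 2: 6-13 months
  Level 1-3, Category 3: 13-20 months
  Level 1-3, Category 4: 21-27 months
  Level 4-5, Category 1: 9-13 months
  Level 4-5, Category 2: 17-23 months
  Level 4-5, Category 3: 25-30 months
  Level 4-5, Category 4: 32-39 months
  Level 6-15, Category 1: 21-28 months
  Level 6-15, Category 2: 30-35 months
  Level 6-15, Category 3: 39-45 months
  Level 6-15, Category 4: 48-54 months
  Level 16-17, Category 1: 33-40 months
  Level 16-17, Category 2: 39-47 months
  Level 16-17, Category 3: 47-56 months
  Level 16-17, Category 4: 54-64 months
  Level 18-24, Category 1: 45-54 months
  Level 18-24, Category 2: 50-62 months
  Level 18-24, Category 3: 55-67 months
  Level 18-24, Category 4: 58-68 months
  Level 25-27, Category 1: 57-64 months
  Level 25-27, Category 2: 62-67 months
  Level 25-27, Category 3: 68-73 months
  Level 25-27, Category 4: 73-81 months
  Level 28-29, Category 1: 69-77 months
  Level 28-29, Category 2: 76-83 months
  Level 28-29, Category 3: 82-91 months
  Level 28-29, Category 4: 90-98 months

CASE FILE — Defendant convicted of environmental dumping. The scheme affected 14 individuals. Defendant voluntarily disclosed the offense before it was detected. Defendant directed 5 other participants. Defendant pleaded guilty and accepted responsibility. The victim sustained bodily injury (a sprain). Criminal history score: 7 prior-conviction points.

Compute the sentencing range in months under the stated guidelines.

Base offense level for environmental dumping: 11.
A1 applies: 11 − 2 = 9.
A2 applies: 9 − 1 = 8.
A3 does not apply.
A4 applies: 8 + 2 = 10.
A5 applies (level before this adjustment is 10 ≥ 9, so +5): 10 + 5 = 15.
A6 applies (level before this adjustment is 15 ≥ 7, so +6): 15 + 6 = 21.
Final offense level: 21.
Criminal history: 7 prior points → Category 2 (5-8).
Level 21 falls in the 18-24 band.
Grid: Level 18-24 × Category 2 = 50-62 months.

50-62 months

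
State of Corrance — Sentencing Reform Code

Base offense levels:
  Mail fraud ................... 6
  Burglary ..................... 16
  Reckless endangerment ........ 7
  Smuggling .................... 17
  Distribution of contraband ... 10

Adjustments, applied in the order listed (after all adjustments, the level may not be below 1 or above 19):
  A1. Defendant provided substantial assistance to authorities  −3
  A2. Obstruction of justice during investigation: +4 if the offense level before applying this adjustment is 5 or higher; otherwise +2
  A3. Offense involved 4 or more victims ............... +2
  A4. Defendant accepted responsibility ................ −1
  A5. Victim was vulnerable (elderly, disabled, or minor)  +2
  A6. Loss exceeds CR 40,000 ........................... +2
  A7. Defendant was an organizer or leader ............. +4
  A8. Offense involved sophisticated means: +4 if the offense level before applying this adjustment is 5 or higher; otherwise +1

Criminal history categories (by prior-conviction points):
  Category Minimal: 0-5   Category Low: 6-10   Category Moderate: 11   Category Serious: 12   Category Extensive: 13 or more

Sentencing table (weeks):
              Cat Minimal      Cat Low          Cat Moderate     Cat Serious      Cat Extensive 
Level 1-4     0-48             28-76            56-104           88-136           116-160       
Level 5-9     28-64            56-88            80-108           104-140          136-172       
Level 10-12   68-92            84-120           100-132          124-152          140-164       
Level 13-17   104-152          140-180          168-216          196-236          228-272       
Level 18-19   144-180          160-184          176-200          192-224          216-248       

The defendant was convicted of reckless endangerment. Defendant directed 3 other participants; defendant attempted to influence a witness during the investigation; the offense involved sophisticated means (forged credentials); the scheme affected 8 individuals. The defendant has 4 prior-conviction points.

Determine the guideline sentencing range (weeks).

Base offense level for reckless endangerment: 7.
A1 does not apply.
A2 applies (level before this adjustment is 7 ≥ 5, so +4): 7 + 4 = 11.
A3 applies: 11 + 2 = 13.
A6 does not apply.
A7 applies: 13 + 4 = 17.
A8 applies (level before this adjustment is 17 ≥ 5, so +4): 17 + 4 = 21.
Level 21 exceeds the maximum of 19; capped at 19.
Final offense level: 19.
Criminal history: 4 prior points → Category Minimal (0-5).
Level 19 falls in the 18-19 band.
Grid: Level 18-19 × Category Minimal = 144-180 weeks.

144-180 weeks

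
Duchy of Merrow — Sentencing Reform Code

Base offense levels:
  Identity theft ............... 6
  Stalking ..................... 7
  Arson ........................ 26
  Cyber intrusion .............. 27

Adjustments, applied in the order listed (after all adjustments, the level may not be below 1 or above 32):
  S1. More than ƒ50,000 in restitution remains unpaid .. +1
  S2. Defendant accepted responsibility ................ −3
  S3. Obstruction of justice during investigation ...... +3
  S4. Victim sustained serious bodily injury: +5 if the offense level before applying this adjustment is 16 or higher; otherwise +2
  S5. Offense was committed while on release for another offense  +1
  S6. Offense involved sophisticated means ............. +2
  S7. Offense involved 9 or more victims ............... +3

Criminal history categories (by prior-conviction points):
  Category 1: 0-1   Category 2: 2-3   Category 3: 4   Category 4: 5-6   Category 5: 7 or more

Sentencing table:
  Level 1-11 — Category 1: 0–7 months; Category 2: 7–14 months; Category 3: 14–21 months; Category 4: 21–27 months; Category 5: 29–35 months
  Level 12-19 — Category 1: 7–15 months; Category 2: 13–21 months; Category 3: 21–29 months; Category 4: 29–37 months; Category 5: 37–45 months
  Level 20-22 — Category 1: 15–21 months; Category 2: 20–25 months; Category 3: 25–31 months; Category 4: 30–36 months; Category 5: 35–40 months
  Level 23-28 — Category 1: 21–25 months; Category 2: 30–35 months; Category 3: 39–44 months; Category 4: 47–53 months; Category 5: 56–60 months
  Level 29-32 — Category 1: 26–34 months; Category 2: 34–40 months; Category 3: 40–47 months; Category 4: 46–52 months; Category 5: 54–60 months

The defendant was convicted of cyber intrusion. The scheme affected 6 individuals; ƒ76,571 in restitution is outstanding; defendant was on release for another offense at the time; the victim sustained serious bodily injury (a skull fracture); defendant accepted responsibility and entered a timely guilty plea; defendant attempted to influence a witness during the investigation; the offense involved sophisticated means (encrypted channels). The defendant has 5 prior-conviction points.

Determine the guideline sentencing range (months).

Base offense level for cyber intrusion: 27.
S1 applies: 27 + 1 = 28.
S2 applies: 28 − 3 = 25.
S3 applies: 25 + 3 = 28.
S4 applies (level before this adjustment is 28 ≥ 16, so +5): 28 + 5 = 33.
S5 applies: 33 + 1 = 34.
S6 applies: 34 + 2 = 36.
Level 36 exceeds the maximum of 32; capped at 32.
Final offense level: 32.
Criminal history: 5 prior points → Category 4 (5-6).
Level 32 falls in the 29-32 band.
Grid: Level 29-32 × Category 4 = 46-52 months.

46-52 months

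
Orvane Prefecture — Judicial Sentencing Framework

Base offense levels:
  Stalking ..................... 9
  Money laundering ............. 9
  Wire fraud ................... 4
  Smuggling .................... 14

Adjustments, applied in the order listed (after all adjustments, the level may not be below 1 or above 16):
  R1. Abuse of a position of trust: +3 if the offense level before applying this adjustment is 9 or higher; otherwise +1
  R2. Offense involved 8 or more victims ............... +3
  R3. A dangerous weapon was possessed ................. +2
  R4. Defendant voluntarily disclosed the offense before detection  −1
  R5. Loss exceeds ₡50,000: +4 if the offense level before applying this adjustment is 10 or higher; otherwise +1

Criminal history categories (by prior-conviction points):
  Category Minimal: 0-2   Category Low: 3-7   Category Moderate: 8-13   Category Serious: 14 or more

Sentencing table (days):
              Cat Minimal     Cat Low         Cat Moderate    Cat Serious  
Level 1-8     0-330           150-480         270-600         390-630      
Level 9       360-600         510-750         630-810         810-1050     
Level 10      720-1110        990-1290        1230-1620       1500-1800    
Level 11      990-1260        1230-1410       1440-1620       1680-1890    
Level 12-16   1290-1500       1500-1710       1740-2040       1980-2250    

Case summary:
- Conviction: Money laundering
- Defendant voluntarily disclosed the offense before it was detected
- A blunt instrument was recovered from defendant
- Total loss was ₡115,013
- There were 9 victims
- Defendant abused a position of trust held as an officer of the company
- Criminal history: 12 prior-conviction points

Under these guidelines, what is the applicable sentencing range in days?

1740-2040 days

Base offense level for money laundering: 9.
R1 applies (level before this adjustment is 9 ≥ 9, so +3): 9 + 3 = 12.
R2 applies: 12 + 3 = 15.
R3 applies: 15 + 2 = 17.
R4 applies: 17 − 1 = 16.
R5 applies (level before this adjustment is 16 ≥ 10, so +4): 16 + 4 = 20.
Level 20 exceeds the maximum of 16; capped at 16.
Final offense level: 16.
Criminal history: 12 prior points → Category Moderate (8-13).
Level 16 falls in the 12-16 band.
Grid: Level 12-16 × Category Moderate = 1740-2040 days.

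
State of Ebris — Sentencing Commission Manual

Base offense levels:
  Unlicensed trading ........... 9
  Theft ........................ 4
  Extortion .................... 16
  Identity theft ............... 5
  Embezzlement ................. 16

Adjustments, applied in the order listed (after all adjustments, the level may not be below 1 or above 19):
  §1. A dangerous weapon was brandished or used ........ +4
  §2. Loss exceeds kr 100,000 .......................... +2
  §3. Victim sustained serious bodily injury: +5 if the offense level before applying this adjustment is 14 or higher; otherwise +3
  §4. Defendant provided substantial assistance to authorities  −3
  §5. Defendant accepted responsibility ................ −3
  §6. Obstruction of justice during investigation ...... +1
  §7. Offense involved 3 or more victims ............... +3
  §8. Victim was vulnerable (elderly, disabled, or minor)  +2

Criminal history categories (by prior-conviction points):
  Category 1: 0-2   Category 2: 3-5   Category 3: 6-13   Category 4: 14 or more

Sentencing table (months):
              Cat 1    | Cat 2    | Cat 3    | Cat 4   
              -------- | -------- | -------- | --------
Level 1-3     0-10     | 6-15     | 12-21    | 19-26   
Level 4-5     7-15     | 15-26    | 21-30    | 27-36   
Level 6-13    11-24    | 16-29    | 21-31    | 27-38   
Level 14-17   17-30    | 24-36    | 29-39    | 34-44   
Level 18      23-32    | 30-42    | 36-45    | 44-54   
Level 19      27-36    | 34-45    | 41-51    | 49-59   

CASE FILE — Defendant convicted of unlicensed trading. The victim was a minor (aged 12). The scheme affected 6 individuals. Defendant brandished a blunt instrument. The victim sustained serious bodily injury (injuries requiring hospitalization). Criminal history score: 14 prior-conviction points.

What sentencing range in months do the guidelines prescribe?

Base offense level for unlicensed trading: 9.
§1 applies: 9 + 4 = 13.
§2 does not apply.
§3 applies (level before this adjustment is 13 < 14, so +3): 13 + 3 = 16.
§5 does not apply.
§6 does not apply.
§7 applies: 16 + 3 = 19.
§8 applies: 19 + 2 = 21.
Level 21 exceeds the maximum of 19; capped at 19.
Final offense level: 19.
Criminal history: 14 prior points → Category 4 (14+).
Level 19 falls in the 19 band.
Grid: Level 19 × Category 4 = 49-59 months.

49-59 months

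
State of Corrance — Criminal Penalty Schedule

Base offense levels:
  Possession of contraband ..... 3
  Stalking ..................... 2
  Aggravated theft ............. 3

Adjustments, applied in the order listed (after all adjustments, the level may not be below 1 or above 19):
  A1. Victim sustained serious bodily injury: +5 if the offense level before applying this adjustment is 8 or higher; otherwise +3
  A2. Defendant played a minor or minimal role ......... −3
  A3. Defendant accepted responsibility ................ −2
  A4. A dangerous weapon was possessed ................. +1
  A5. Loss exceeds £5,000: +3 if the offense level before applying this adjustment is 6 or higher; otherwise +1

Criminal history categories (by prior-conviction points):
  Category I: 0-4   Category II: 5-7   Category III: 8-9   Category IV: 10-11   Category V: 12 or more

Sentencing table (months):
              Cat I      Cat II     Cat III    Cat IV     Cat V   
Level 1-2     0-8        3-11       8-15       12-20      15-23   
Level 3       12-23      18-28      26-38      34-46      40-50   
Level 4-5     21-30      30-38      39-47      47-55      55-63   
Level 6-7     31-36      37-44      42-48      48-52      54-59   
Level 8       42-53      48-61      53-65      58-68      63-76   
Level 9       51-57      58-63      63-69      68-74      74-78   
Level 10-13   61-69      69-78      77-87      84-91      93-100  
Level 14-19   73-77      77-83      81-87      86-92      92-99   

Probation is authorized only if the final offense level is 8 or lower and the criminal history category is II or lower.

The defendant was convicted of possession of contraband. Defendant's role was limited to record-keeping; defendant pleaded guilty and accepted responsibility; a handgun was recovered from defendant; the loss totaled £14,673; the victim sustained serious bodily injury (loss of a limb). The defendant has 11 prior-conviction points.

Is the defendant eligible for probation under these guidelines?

Base offense level for possession of contraband: 3.
A1 applies (level before this adjustment is 3 < 8, so +3): 3 + 3 = 6.
A2 applies: 6 − 3 = 3.
A3 applies: 3 − 2 = 1.
A4 applies: 1 + 1 = 2.
A5 applies (level before this adjustment is 2 < 6, so +1): 2 + 1 = 3.
Final offense level: 3.
Criminal history: 11 prior points → Category IV (10-11).
Level 3 falls in the 3 band.
Grid: Level 3 × Category IV = 34-46 months.
Probation check: level 3 ≤ 8 and category IV > II → not eligible.

No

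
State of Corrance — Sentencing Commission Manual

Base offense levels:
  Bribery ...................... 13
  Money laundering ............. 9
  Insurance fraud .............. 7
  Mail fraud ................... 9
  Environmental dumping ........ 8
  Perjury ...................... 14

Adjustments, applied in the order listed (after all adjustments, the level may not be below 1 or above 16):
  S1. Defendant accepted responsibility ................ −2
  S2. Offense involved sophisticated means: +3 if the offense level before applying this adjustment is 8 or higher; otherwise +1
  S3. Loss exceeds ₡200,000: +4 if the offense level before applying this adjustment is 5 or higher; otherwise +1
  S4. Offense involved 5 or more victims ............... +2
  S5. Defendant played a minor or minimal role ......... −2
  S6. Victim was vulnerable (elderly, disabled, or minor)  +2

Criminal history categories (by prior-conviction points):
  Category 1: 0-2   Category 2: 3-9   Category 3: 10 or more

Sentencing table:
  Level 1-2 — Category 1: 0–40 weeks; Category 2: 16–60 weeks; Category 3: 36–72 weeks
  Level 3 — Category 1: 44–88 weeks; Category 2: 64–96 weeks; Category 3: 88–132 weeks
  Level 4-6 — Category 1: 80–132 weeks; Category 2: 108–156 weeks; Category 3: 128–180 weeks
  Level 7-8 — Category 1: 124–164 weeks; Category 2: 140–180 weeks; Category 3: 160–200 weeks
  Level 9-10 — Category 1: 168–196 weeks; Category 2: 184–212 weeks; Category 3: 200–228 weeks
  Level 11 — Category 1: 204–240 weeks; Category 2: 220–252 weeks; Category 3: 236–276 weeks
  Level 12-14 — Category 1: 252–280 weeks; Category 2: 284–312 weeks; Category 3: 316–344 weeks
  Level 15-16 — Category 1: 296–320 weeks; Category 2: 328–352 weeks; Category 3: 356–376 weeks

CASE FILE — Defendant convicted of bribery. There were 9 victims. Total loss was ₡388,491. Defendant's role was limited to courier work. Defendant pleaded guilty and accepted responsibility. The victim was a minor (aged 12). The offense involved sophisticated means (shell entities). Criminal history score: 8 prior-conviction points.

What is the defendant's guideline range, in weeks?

328-352 weeks

Base offense level for bribery: 13.
S1 applies: 13 − 2 = 11.
S2 applies (level before this adjustment is 11 ≥ 8, so +3): 11 + 3 = 14.
S3 applies (level before this adjustment is 14 ≥ 5, so +4): 14 + 4 = 18.
S4 applies: 18 + 2 = 20.
S5 applies: 20 − 2 = 18.
S6 applies: 18 + 2 = 20.
Level 20 exceeds the maximum of 16; capped at 16.
Final offense level: 16.
Criminal history: 8 prior points → Category 2 (3-9).
Level 16 falls in the 15-16 band.
Grid: Level 15-16 × Category 2 = 328-352 weeks.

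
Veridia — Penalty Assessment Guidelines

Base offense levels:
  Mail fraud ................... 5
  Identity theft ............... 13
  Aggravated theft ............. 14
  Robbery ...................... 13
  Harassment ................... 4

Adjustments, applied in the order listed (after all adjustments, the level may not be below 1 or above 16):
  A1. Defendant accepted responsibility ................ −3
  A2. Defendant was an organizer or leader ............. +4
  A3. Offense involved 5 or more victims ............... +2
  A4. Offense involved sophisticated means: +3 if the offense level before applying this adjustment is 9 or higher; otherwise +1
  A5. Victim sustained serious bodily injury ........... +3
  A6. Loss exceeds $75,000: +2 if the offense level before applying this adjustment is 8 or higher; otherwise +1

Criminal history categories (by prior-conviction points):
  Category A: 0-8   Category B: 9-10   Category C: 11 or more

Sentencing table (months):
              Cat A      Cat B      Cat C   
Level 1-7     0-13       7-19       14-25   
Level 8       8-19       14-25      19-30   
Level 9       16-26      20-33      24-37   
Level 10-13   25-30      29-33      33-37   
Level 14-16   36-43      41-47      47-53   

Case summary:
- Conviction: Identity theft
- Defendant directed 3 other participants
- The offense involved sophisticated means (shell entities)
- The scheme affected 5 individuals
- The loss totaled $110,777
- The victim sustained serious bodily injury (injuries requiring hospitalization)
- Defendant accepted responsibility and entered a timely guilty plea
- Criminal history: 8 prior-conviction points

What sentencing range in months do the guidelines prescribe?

36-43 months

Base offense level for identity theft: 13.
A1 applies: 13 − 3 = 10.
A2 applies: 10 + 4 = 14.
A3 applies: 14 + 2 = 16.
A4 applies (level before this adjustment is 16 ≥ 9, so +3): 16 + 3 = 19.
A5 applies: 19 + 3 = 22.
A6 applies (level before this adjustment is 22 ≥ 8, so +2): 22 + 2 = 24.
Level 24 exceeds the maximum of 16; capped at 16.
Final offense level: 16.
Criminal history: 8 prior points → Category A (0-8).
Level 16 falls in the 14-16 band.
Grid: Level 14-16 × Category A = 36-43 months.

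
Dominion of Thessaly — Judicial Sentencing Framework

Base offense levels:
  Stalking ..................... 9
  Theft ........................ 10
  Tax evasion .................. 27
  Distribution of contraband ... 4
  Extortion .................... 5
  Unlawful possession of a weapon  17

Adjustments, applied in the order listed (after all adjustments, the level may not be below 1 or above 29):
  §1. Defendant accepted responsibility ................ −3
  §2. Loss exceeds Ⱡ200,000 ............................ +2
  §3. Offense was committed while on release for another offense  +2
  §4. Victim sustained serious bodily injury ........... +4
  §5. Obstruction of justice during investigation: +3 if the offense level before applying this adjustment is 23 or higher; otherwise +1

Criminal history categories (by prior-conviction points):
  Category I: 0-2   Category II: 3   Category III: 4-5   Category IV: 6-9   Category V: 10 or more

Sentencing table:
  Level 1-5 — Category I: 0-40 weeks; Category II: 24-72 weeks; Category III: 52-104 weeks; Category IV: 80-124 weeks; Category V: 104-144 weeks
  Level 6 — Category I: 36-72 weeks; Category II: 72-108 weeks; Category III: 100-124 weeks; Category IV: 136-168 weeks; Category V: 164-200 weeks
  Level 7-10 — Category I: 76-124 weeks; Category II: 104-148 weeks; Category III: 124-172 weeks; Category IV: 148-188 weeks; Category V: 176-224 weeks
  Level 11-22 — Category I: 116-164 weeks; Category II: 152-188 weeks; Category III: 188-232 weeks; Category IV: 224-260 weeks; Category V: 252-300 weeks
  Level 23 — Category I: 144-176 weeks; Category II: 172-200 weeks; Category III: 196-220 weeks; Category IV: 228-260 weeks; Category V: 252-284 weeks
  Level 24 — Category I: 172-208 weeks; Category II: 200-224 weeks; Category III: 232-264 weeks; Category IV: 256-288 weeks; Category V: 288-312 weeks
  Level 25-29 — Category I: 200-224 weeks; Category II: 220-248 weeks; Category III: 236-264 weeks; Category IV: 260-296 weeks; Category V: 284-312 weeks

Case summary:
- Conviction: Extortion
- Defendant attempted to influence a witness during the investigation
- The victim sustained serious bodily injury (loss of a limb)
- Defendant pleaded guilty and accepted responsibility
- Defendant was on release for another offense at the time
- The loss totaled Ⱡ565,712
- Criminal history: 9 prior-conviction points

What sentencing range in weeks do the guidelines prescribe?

224-260 weeks

Base offense level for extortion: 5.
§1 applies: 5 − 3 = 2.
§2 applies: 2 + 2 = 4.
§3 applies: 4 + 2 = 6.
§4 applies: 6 + 4 = 10.
§5 applies (level before this adjustment is 10 < 23, so +1): 10 + 1 = 11.
Final offense level: 11.
Criminal history: 9 prior points → Category IV (6-9).
Level 11 falls in the 11-22 band.
Grid: Level 11-22 × Category IV = 224-260 weeks.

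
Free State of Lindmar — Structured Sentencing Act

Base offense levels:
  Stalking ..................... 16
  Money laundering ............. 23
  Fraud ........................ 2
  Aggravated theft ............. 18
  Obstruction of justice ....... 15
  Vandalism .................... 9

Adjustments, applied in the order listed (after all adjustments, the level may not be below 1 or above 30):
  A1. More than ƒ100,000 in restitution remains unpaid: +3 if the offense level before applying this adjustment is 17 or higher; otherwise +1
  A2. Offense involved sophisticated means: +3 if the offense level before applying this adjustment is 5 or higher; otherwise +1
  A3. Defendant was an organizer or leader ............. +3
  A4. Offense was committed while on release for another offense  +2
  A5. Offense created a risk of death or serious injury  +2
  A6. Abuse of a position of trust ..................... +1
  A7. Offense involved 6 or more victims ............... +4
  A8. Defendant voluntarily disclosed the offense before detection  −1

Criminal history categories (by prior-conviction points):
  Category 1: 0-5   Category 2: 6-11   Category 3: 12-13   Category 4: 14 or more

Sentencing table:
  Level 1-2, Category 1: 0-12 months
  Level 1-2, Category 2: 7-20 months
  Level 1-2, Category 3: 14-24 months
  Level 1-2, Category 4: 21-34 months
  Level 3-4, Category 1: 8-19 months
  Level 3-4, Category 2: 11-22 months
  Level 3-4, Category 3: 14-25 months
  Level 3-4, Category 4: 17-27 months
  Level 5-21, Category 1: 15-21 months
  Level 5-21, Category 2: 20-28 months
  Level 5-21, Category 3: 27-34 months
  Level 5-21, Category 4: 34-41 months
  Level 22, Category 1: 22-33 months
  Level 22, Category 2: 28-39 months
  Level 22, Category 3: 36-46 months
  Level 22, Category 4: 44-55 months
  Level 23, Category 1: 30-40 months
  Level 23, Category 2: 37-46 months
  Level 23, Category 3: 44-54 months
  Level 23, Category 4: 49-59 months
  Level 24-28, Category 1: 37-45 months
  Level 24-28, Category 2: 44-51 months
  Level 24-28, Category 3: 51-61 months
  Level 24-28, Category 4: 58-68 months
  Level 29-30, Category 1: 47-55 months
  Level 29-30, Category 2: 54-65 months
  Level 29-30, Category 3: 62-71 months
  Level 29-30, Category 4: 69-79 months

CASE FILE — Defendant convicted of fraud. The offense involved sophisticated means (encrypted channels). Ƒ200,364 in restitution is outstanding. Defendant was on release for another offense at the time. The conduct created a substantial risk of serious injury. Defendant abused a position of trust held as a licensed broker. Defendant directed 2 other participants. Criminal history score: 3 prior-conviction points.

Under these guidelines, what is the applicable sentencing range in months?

15-21 months

Base offense level for fraud: 2.
A1 applies (level before this adjustment is 2 < 17, so +1): 2 + 1 = 3.
A2 applies (level before this adjustment is 3 < 5, so +1): 3 + 1 = 4.
A3 applies: 4 + 3 = 7.
A4 applies: 7 + 2 = 9.
A5 applies: 9 + 2 = 11.
A6 applies: 11 + 1 = 12.
Final offense level: 12.
Criminal history: 3 prior points → Category 1 (0-5).
Level 12 falls in the 5-21 band.
Grid: Level 5-21 × Category 1 = 15-21 months.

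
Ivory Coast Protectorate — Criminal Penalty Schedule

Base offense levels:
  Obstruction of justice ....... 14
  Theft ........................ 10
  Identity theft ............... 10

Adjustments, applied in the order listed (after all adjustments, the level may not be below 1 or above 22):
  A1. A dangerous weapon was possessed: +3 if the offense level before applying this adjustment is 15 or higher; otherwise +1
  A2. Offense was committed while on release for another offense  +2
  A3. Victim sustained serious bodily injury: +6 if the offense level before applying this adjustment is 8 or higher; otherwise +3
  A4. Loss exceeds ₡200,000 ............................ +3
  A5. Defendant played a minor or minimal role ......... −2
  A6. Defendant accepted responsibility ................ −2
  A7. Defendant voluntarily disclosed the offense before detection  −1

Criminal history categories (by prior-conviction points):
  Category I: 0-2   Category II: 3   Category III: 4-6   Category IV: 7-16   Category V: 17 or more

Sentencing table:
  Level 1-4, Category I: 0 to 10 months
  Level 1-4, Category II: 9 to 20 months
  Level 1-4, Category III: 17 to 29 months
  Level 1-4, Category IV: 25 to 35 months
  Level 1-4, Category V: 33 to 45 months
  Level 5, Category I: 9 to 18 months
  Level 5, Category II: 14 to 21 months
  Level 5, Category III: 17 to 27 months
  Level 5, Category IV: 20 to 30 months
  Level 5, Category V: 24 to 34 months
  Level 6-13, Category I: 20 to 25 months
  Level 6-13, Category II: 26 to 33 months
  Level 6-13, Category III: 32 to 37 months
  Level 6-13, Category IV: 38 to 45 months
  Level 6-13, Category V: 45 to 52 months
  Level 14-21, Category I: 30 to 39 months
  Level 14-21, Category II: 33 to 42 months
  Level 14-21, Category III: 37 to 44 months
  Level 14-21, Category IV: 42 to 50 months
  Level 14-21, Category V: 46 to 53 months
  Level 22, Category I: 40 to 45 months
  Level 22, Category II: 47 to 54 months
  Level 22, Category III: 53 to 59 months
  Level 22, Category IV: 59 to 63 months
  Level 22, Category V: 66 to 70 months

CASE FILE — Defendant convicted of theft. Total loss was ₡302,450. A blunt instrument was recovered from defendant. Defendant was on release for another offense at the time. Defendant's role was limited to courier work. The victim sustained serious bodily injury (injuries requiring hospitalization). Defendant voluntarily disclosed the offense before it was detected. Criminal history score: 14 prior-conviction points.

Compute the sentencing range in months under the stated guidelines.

Base offense level for theft: 10.
A1 applies (level before this adjustment is 10 < 15, so +1): 10 + 1 = 11.
A2 applies: 11 + 2 = 13.
A3 applies (level before this adjustment is 13 ≥ 8, so +6): 13 + 6 = 19.
A4 applies: 19 + 3 = 22.
A5 applies: 22 − 2 = 20.
A7 applies: 20 − 1 = 19.
Final offense level: 19.
Criminal history: 14 prior points → Category IV (7-16).
Level 19 falls in the 14-21 band.
Grid: Level 14-21 × Category IV = 42-50 months.

42-50 months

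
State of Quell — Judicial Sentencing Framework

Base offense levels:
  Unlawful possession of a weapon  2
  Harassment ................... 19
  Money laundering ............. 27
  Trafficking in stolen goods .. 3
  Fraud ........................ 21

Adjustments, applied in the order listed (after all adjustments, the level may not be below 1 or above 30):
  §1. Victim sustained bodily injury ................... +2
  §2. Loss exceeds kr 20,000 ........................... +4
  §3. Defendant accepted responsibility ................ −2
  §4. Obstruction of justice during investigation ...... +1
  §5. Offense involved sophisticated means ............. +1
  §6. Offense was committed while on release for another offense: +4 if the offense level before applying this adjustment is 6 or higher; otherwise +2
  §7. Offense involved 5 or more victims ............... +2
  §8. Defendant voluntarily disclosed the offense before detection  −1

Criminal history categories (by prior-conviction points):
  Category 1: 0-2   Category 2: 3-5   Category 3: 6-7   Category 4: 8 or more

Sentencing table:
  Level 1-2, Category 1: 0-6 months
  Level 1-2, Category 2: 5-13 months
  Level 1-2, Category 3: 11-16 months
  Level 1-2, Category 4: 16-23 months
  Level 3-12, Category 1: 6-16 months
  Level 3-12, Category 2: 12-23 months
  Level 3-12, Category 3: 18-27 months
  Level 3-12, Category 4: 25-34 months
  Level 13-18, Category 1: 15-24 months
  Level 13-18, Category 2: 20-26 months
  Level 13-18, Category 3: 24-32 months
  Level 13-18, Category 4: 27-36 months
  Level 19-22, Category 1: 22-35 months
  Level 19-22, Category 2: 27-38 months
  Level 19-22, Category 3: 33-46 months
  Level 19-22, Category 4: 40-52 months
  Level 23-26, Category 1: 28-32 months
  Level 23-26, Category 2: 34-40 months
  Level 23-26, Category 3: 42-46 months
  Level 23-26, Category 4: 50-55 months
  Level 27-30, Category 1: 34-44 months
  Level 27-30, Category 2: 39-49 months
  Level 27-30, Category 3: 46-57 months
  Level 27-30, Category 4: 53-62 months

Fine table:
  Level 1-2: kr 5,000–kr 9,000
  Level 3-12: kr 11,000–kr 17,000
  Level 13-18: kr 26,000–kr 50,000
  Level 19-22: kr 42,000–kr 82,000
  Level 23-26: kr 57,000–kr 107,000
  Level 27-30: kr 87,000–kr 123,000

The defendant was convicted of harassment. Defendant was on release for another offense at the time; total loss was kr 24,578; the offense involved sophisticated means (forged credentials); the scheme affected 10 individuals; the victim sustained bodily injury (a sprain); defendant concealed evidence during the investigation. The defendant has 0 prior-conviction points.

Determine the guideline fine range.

kr 87,000–kr 123,000

Base offense level for harassment: 19.
§1 applies: 19 + 2 = 21.
§2 applies: 21 + 4 = 25.
§3 does not apply.
§4 applies: 25 + 1 = 26.
§5 applies: 26 + 1 = 27.
§6 applies (level before this adjustment is 27 ≥ 6, so +4): 27 + 4 = 31.
§7 applies: 31 + 2 = 33.
§8 does not apply.
Level 33 exceeds the maximum of 30; capped at 30.
Final offense level: 30.
Level 30 falls in the 27-30 band.
Fine table: Level 27-30 → kr 87,000–kr 123,000.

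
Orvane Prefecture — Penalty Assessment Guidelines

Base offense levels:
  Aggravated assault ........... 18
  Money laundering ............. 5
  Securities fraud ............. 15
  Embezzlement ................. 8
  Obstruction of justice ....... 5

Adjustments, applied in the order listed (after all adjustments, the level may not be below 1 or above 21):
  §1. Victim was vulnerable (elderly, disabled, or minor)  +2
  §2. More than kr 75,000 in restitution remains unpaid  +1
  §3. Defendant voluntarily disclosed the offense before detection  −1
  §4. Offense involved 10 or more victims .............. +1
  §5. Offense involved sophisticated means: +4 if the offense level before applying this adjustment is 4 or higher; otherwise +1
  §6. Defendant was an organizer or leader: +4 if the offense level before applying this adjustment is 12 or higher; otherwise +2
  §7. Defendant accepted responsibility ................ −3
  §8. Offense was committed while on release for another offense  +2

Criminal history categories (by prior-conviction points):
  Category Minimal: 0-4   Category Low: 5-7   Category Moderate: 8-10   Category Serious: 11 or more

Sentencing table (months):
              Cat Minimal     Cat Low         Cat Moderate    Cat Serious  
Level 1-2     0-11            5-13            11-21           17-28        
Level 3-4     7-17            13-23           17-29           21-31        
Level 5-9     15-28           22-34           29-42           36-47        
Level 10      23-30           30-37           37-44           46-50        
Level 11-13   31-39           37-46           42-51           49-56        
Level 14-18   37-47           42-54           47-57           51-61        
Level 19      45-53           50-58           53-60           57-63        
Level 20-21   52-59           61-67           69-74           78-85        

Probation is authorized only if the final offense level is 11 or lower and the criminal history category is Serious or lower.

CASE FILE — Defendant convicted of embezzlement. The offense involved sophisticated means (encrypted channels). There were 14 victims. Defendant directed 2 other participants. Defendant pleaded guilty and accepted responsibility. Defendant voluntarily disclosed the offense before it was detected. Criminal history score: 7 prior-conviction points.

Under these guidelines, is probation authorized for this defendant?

No

Base offense level for embezzlement: 8.
§3 applies: 8 − 1 = 7.
§4 applies: 7 + 1 = 8.
§5 applies (level before this adjustment is 8 ≥ 4, so +4): 8 + 4 = 12.
§6 applies (level before this adjustment is 12 ≥ 12, so +4): 12 + 4 = 16.
§7 applies: 16 − 3 = 13.
Final offense level: 13.
Criminal history: 7 prior points → Category Low (5-7).
Level 13 falls in the 11-13 band.
Grid: Level 11-13 × Category Low = 37-46 months.
Probation check: level 13 > 11 and category Low ≤ Serious → not eligible.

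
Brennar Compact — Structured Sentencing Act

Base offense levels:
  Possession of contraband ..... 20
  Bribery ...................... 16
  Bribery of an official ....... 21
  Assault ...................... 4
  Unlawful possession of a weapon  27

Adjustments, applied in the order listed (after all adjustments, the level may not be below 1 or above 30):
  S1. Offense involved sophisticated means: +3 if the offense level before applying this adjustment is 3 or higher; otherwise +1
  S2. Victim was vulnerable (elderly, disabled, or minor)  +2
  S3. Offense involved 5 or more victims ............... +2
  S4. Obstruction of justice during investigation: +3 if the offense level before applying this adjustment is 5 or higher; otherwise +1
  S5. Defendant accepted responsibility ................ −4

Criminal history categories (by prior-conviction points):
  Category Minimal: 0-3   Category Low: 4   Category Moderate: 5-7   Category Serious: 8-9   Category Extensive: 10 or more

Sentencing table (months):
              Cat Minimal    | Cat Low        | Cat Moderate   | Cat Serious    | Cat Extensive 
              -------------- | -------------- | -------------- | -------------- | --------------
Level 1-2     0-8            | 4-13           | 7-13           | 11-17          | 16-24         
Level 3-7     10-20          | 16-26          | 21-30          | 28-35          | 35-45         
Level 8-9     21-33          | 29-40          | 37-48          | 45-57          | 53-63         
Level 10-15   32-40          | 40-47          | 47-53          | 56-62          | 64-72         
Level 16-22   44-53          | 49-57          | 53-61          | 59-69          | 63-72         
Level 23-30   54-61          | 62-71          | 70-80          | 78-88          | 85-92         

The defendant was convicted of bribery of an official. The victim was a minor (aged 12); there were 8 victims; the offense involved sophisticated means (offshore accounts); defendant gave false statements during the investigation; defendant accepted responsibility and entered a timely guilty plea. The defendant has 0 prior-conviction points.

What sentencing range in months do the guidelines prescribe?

Base offense level for bribery of an official: 21.
S1 applies (level before this adjustment is 21 ≥ 3, so +3): 21 + 3 = 24.
S2 applies: 24 + 2 = 26.
S3 applies: 26 + 2 = 28.
S4 applies (level before this adjustment is 28 ≥ 5, so +3): 28 + 3 = 31.
S5 applies: 31 − 4 = 27.
Final offense level: 27.
Criminal history: 0 prior points → Category Minimal (0-3).
Level 27 falls in the 23-30 band.
Grid: Level 23-30 × Category Minimal = 54-61 months.

54-61 months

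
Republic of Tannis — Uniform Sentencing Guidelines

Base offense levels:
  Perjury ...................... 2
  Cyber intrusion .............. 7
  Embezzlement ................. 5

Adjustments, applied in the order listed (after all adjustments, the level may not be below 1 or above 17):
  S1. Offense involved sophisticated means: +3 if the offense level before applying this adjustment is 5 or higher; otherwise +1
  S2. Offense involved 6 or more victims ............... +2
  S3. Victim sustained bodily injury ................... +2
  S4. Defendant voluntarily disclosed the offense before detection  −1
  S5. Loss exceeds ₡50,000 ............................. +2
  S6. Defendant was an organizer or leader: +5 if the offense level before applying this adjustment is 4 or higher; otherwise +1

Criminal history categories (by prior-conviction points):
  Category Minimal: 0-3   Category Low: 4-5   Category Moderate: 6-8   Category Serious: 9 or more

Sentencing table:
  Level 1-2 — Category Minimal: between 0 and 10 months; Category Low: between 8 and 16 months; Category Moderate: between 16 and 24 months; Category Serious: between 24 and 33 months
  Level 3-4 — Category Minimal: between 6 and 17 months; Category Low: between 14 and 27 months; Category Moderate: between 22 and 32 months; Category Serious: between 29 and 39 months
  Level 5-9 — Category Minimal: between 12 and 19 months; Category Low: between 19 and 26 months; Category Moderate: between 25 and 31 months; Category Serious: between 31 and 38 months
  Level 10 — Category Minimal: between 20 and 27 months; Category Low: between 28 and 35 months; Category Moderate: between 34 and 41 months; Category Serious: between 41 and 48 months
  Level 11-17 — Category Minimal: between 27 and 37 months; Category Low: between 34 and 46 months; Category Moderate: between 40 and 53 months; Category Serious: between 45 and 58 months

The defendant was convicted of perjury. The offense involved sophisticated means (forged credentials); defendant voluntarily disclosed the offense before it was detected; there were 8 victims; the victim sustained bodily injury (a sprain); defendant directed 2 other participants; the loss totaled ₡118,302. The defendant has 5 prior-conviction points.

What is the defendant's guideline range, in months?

Base offense level for perjury: 2.
S1 applies (level before this adjustment is 2 < 5, so +1): 2 + 1 = 3.
S2 applies: 3 + 2 = 5.
S3 applies: 5 + 2 = 7.
S4 applies: 7 − 1 = 6.
S5 applies: 6 + 2 = 8.
S6 applies (level before this adjustment is 8 ≥ 4, so +5): 8 + 5 = 13.
Final offense level: 13.
Criminal history: 5 prior points → Category Low (4-5).
Level 13 falls in the 11-17 band.
Grid: Level 11-17 × Category Low = 34-46 months.

34-46 months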